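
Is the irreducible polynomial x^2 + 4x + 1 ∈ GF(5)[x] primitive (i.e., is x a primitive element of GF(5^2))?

No

Write f(x) = x^2 + 4x + 1.
|GF(5^2)^×| = 5^2 − 1 = 24. Prime factorization: 24 = 2^3·3.
f is primitive ⇔ x has order 24 in GF(5)[x]/(f), i.e. x^(24/q) ≠ 1 for each prime q | 24.
x^(12) mod f = 1
x^(8) mod f = x + 4.
Since x^(12) = 1, the order of x divides 12 < 24; not primitive.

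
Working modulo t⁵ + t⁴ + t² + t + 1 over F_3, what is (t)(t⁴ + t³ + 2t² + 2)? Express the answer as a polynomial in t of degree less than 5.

Multiply in F_3[t]: (t)·(t⁴ + t³ + 2t² + 2) = t⁵ + t⁴ + 2t³ + 2t.
Reduce using t⁵ ≡ 2t⁴ + 2t² + 2t + 2 (mod t⁵ + t⁴ + t² + t + 1).
Reduced: 2t³ + 2t² + t + 2.

2t^3 + 2t^2 + t + 2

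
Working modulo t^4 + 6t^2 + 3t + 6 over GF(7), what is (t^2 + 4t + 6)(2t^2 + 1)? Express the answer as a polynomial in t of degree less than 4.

Multiply in GF(7)[t]: (t^2 + 4t + 6)·(2t^2 + 1) = 2t^4 + t^3 + 6t^2 + 4t + 6.
Reduce using t^4 ≡ t^2 + 4t + 1 (mod t^4 + 6t^2 + 3t + 6).
Reduced: t^3 + t^2 + 5t + 1.

t^3 + t^2 + 5t + 1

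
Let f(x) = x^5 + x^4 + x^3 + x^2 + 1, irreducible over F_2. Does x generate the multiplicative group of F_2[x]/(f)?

Yes

|GF(2^5)^×| = 2^5 − 1 = 31. Prime factorization: 31 = 31.
f is primitive ⇔ x has order 31 in GF(2)[x]/(f), i.e. x^(31/q) ≠ 1 for each prime q | 31.
x^(1) mod f = x.
None equal 1, so x has full order 31; f is primitive.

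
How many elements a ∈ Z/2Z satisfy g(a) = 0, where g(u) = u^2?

Evaluate at each of the 2 elements of Z/2Z:
g(0) = 0 → root; g(1) = 1.
Roots: {0}.

1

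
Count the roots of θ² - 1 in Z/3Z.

Write f(θ) = θ² - 1.
Evaluate at each of the 3 elements of Z/3Z:
f(0) = 2; f(1) = 0 → root; f(2) = 0 → root.
Roots: {1, 2}.

2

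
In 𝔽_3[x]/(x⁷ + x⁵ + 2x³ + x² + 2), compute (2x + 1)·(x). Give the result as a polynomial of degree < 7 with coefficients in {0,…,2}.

Multiply in 𝔽_3[x]: (2x + 1)·(x) = 2x² + x.
Reduced: 2x² + x.

2x^2 + x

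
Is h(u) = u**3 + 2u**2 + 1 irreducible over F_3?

Check for roots in F_3: h(0) = 1; h(1) = 1; h(2) = 2.
No roots. A degree-3 polynomial over a field with no linear factor is irreducible.

Yes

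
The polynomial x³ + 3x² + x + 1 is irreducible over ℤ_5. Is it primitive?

Write f(x) = x³ + 3x² + x + 1.
|GF(5^3)^×| = 5^3 − 1 = 124. Prime factorization: 124 = 2^2·31.
f is primitive ⇔ x has order 124 in GF(5)[x]/(f), i.e. x^(124/q) ≠ 1 for each prime q | 124.
x^(62) mod f = 1
x^(4) mod f = 3x² + 2x + 3.
Since x^(62) = 1, the order of x divides 62 < 124; not primitive.

No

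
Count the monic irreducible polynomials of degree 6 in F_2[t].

9

x^(2^6) − x is the product of all monic irreducibles of degree dividing 6; Möbius inversion gives N = (1/6) Σ μ(6/d)·2^d.
Divisors of 6: 1, 2, 3, 6; μ(6/d) for each: 1, -1, -1, 1.
Σ = 2^1 − 2^2 − 2^3 + 2^6 = 54.
N = 54/6 = 9.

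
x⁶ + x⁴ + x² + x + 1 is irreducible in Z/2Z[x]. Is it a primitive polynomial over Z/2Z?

No

Write f(x) = x⁶ + x⁴ + x² + x + 1.
|GF(2^6)^×| = 2^6 − 1 = 63. Prime factorization: 63 = 3^2·7.
f is primitive ⇔ x has order 63 in GF(2)[x]/(f), i.e. x^(63/q) ≠ 1 for each prime q | 63.
x^(21) mod f = 1
x^(9) mod f = x⁴ + x² + x.
Since x^(21) = 1, the order of x divides 21 < 63; not primitive.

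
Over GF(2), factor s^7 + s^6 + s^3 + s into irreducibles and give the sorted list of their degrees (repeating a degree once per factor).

Write g(s) = s^7 + s^6 + s^3 + s.
Roots in GF(2): g(0) = 0 → root; g(1) = 0 → root.
Linear factors from roots: (s), (s + 1).
Complete factorization: g(s) = (s)·(s + 1)·(s^2 + s + 1)·(s^3 + s^2 + 1).
Factor degrees with multiplicity: 1 + 1 + 2 + 3 = 7.

1, 1, 2, 3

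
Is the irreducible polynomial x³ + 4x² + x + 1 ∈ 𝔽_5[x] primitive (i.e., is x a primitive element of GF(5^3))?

Write f(x) = x³ + 4x² + x + 1.
|GF(5^3)^×| = 5^3 − 1 = 124. Prime factorization: 124 = 2^2·31.
f is primitive ⇔ x has order 124 in GF(5)[x]/(f), i.e. x^(124/q) ≠ 1 for each prime q | 124.
x^(62) mod f = 1
x^(4) mod f = 3x + 4.
Since x^(62) = 1, the order of x divides 62 < 124; not primitive.

No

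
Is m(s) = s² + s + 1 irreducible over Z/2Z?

Check for roots in Z/2Z: m(0) = 1; m(1) = 1.
No roots. A degree-2 polynomial over a field with no linear factor is irreducible.

Yes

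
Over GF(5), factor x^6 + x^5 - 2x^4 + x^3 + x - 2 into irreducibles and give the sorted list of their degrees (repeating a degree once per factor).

Write g(x) = x^6 + x^5 - 2x^4 + x^3 + x - 2.
Roots in GF(5): g(0) = 3; g(1) = 0 → root; g(2) = 2; g(3) = 3; g(4) = 4.
Linear factors from roots: (x - 1).
Complete factorization: g(x) = (x - 1)·(x^2 - x + 2)·(x^3 - 2x^2 + x + 1).
Factor degrees with multiplicity: 1 + 2 + 3 = 6.

1, 2, 3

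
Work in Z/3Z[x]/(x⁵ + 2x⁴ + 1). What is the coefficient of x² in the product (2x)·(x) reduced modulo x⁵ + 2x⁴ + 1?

2

Multiply in Z/3Z[x]: (2x)·(x) = 2x².
Reduced: 2x².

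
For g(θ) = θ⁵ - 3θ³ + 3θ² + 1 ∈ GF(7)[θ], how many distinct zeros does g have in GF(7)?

1

Evaluate at each of the 7 elements of GF(7):
g(0) = 1; g(1) = 2; g(2) = 0 → root; g(3) = 1; g(4) = 6; g(5) = 5; g(6) = 6.
Roots: {2}.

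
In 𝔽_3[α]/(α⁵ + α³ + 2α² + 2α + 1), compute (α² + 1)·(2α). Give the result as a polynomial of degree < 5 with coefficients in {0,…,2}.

2α^3 + 2α

Multiply in 𝔽_3[α]: (α² + 1)·(2α) = 2α³ + 2α.
Reduced: 2α³ + 2α.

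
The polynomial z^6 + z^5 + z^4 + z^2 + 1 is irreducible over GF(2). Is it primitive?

No

Write f(z) = z^6 + z^5 + z^4 + z^2 + 1.
|GF(2^6)^×| = 2^6 − 1 = 63. Prime factorization: 63 = 3^2·7.
f is primitive ⇔ z has order 63 in GF(2)[z]/(f), i.e. z^(63/q) ≠ 1 for each prime q | 63.
z^(21) mod f = 1
z^(9) mod f = z^3 + 1.
Since z^(21) = 1, the order of z divides 21 < 63; not primitive.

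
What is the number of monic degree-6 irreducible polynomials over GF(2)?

Gauss's count: N_{2}(6) = (1/6) Σ_{d|6} μ(6/d)·2^d.
Divisors of 6: 1, 2, 3, 6; μ(6/d) for each: 1, -1, -1, 1.
Σ = 2^1 − 2^2 − 2^3 + 2^6 = 54.
N = 54/6 = 9.

9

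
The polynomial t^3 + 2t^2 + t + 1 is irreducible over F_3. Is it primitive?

Write f(t) = t^3 + 2t^2 + t + 1.
|GF(3^3)^×| = 3^3 − 1 = 26. Prime factorization: 26 = 2·13.
f is primitive ⇔ t has order 26 in GF(3)[t]/(f), i.e. t^(26/q) ≠ 1 for each prime q | 26.
t^(13) mod f = 2.
t^(2) mod f = t^2.
None equal 1, so t has full order 26; f is primitive.

Yes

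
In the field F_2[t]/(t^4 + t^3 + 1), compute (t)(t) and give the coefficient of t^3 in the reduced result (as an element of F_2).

0

Multiply in F_2[t]: (t)·(t) = t^2.
Reduced: t^2.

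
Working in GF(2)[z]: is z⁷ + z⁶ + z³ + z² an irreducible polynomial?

No

Write m(z) = z⁷ + z⁶ + z³ + z².
Check for roots in GF(2): m(0) = 0 → root; m(1) = 0 → root.
m(0) = 0, so (z) divides m(z); m is reducible.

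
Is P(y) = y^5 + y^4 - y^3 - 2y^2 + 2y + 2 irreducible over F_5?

Yes

Check for roots in F_5: P(0) = 2; P(1) = 3; P(2) = 3; P(3) = 2; P(4) = 4.
No roots, so no linear factors.
Degree-2 irreducible divisors: test the 10 monic irreducibles of degree 2 over GF(5).
None of them divide P (all give nonzero remainder).
No irreducible factor of degree ≤ 2 exists, so P is irreducible over GF(5).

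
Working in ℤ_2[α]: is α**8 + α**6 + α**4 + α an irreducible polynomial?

Write P(α) = α**8 + α**6 + α**4 + α.
Check for roots in ℤ_2: P(0) = 0 → root; P(1) = 0 → root.
P(0) = 0, so (α) divides P(α); P is reducible.

No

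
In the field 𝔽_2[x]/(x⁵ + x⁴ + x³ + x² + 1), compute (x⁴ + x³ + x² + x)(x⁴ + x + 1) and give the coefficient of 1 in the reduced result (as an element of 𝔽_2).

Multiply in 𝔽_2[x]: (x⁴ + x³ + x² + x)·(x⁴ + x + 1) = x⁸ + x⁷ + x⁶ + x.
Reduce using x⁵ ≡ x⁴ + x³ + x² + 1 (mod x⁵ + x⁴ + x³ + x² + 1).
Reduced: x⁴ + x² + x + 1.

1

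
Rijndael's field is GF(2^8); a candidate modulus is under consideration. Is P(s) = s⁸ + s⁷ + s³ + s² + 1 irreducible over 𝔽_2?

Yes

Check for roots in 𝔽_2: P(0) = 1; P(1) = 1.
No roots, so no linear factors.
Monic irreducibles of degree 2 over GF(2): s² + s + 1.
None of them divide P (all give nonzero remainder).
Monic irreducibles of degree 3 over GF(2): s³ + s + 1, s³ + s² + 1.
None of them divide P (all give nonzero remainder).
Monic irreducibles of degree 4 over GF(2): s⁴ + s + 1, s⁴ + s³ + 1, s⁴ + s³ + s² + s + 1.
None of them divide P (all give nonzero remainder).
No irreducible factor of degree ≤ 4 exists, so P is irreducible over GF(2).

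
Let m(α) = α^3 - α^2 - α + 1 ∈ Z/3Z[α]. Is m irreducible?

No

Check for roots in Z/3Z: m(0) = 1; m(1) = 0 → root; m(2) = 0 → root.
m(1) = 0, so (α − 1) divides m(α); m is reducible.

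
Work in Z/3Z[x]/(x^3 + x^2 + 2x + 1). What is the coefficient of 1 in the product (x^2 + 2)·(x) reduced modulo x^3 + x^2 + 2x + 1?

2

Multiply in Z/3Z[x]: (x^2 + 2)·(x) = x^3 + 2x.
Reduce using x^3 ≡ 2x^2 + x + 2 (mod x^3 + x^2 + 2x + 1).
Reduced: 2x^2 + 2.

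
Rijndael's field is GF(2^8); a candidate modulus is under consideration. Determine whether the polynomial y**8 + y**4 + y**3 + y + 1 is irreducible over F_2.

Write P(y) = y**8 + y**4 + y**3 + y + 1.
Check for roots in F_2: P(0) = 1; P(1) = 1.
No roots, so no linear factors.
Monic irreducibles of degree 2 over GF(2): y**2 + y + 1.
None of them divide P (all give nonzero remainder).
Monic irreducibles of degree 3 over GF(2): y**3 + y + 1, y**3 + y**2 + 1.
None of them divide P (all give nonzero remainder).
Monic irreducibles of degree 4 over GF(2): y**4 + y + 1, y**4 + y**3 + 1, y**4 + y**3 + y**2 + y + 1.
None of them divide P (all give nonzero remainder).
No irreducible factor of degree ≤ 4 exists, so P is irreducible over GF(2).

Yes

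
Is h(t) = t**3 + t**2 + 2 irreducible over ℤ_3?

Check for roots in ℤ_3: h(0) = 2; h(1) = 1; h(2) = 2.
No roots. A degree-3 polynomial over a field with no linear factor is irreducible.

Yes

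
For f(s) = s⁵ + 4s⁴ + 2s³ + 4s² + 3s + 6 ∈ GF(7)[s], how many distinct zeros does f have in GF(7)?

Evaluate at each of the 7 elements of GF(7):
f(0) = 6; f(1) = 6; f(2) = 0 → root; f(3) = 0 → root; f(4) = 4; f(5) = 4; f(6) = 1.
Roots: {2, 3}.

2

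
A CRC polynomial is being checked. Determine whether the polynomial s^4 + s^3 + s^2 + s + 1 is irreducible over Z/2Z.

Write m(s) = s^4 + s^3 + s^2 + s + 1.
Check for roots in Z/2Z: m(0) = 1; m(1) = 1.
No roots, so no linear factors.
Monic irreducibles of degree 2 over GF(2): s^2 + s + 1.
None of them divide m (all give nonzero remainder).
No irreducible factor of degree ≤ 2 exists, so m is irreducible over GF(2).

Yes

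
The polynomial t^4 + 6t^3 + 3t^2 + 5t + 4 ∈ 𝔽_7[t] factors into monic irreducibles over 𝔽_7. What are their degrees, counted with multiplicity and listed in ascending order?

4

Write h(t) = t^4 + 6t^3 + 3t^2 + 5t + 4.
Complete factorization: h(t) = (t^4 + 6t^3 + 3t^2 + 5t + 4).
Factor degrees with multiplicity: 4 = 4.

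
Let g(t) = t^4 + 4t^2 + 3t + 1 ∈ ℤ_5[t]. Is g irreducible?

Yes

Check for roots in ℤ_5: g(0) = 1; g(1) = 4; g(2) = 4; g(3) = 2; g(4) = 3.
No roots, so no linear factors.
Degree-2 irreducible divisors: test the 10 monic irreducibles of degree 2 over GF(5).
None of them divide g (all give nonzero remainder).
No irreducible factor of degree ≤ 2 exists, so g is irreducible over GF(5).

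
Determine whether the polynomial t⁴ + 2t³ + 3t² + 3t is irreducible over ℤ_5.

No

Write P(t) = t⁴ + 2t³ + 3t² + 3t.
Check for roots in ℤ_5: P(0) = 0 → root; P(1) = 4; P(2) = 0 → root; P(3) = 1; P(4) = 4.
P(0) = 0, so (t) divides P(t); P is reducible.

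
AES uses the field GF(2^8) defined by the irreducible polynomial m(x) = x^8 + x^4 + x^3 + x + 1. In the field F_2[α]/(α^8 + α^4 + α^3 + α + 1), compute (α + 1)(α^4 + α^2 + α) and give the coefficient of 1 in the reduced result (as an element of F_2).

Multiply in F_2[α]: (α + 1)·(α^4 + α^2 + α) = α^5 + α^4 + α^3 + α.
Reduced: α^5 + α^4 + α^3 + α.

0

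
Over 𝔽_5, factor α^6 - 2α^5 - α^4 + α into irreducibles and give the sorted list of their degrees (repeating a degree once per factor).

Write g(α) = α^6 - 2α^5 - α^4 + α.
Roots in 𝔽_5: g(0) = 0 → root; g(1) = 4; g(2) = 1; g(3) = 0 → root; g(4) = 1.
Linear factors from roots: (α), (α + 2).
Complete factorization: g(α) = (α)·(α + 2)·(α^4 + α^3 + 2α^2 + α - 2).
Factor degrees with multiplicity: 1 + 1 + 4 = 6.

1, 1, 4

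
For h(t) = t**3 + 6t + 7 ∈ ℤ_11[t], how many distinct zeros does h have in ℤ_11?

1

Evaluate at each of the 11 elements of ℤ_11:
h(0) = 7; h(1) = 3; h(2) = 5; h(3) = 8; h(4) = 7; h(5) = 8; h(6) = 6; h(7) = 7; h(8) = 6; h(9) = 9; h(10) = 0 → root.
Roots: {10}.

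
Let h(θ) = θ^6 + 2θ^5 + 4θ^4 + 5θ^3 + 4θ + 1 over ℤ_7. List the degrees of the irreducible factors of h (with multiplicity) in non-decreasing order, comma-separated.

Linear factors from roots: (θ + 4).
Complete factorization: h(θ) = (θ + 4)·(θ^2 + θ + 3)·(θ^3 + 4θ^2 + 5θ + 3).
Factor degrees with multiplicity: 1 + 2 + 3 = 6.

1, 2, 3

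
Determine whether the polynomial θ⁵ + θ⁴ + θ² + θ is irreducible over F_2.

Write P(θ) = θ⁵ + θ⁴ + θ² + θ.
Check for roots in F_2: P(0) = 0 → root; P(1) = 0 → root.
P(0) = 0, so (θ) divides P(θ); P is reducible.

No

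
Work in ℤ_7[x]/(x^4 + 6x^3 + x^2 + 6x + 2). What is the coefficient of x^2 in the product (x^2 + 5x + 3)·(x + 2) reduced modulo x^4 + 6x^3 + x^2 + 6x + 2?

0

Multiply in ℤ_7[x]: (x^2 + 5x + 3)·(x + 2) = x^3 + 6x + 6.
Reduced: x^3 + 6x + 6.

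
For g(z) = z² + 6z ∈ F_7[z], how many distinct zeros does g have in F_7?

Evaluate at each of the 7 elements of F_7:
g(0) = 0 → root; g(1) = 0 → root; g(2) = 2; g(3) = 6; g(4) = 5; g(5) = 6; g(6) = 2.
Roots: {0, 1}.

2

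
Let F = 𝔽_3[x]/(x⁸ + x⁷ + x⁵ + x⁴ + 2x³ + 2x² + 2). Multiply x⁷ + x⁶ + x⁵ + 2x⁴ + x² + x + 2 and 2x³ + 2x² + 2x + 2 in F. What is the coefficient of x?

Multiply in 𝔽_3[x]: (x⁷ + x⁶ + x⁵ + 2x⁴ + x² + x + 2)·(2x³ + 2x² + 2x + 2) = 2x¹⁰ + x⁹ + x⁷ + 2x⁶ + 2x⁵ + 2x⁴ + 2x³ + 2x² + 1.
Reduce using x⁸ ≡ 2x⁷ + 2x⁵ + 2x⁴ + x³ + x² + 1 (mod x⁸ + x⁷ + x⁵ + x⁴ + 2x³ + 2x² + 2).
Reduced: x⁷ + x⁶ + x⁵ + 2x⁴ + 2x³ + 2x² + 2x + 2.

2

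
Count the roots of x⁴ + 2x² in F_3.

Write g(x) = x⁴ + 2x².
Evaluate at each of the 3 elements of F_3:
g(0) = 0 → root; g(1) = 0 → root; g(2) = 0 → root.
Roots: {0, 1, 2}.

3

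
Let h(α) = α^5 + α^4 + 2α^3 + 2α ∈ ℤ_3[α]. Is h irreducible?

Check for roots in ℤ_3: h(0) = 0 → root; h(1) = 0 → root; h(2) = 2.
h(0) = 0, so (α) divides h(α); h is reducible.

No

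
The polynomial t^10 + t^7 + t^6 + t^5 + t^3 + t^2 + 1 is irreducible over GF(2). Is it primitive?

Write f(t) = t^10 + t^7 + t^6 + t^5 + t^3 + t^2 + 1.
|GF(2^10)^×| = 2^10 − 1 = 1023. Prime factorization: 1023 = 3·11·31.
f is primitive ⇔ t has order 1023 in GF(2)[t]/(f), i.e. t^(1023/q) ≠ 1 for each prime q | 1023.
t^(341) mod f = 1
t^(93) mod f = t^9 + t^7 + t^6 + t^5 + t^3 + t.
t^(33) mod f = t^6 + t^5 + t^4 + t.
Since t^(341) = 1, the order of t divides 341 < 1023; not primitive.

No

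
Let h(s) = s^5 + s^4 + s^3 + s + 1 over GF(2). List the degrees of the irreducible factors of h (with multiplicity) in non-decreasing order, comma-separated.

Roots in GF(2): h(0) = 1; h(1) = 1.
Complete factorization: h(s) = (s^5 + s^4 + s^3 + s + 1).
Factor degrees with multiplicity: 5 = 5.

5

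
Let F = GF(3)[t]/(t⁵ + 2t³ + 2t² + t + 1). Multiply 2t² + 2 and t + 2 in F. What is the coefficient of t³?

2

Multiply in GF(3)[t]: (2t² + 2)·(t + 2) = 2t³ + t² + 2t + 1.
Reduced: 2t³ + t² + 2t + 1.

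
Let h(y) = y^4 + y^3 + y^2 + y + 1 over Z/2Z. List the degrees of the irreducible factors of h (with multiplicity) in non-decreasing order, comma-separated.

Roots in Z/2Z: h(0) = 1; h(1) = 1.
Complete factorization: h(y) = (y^4 + y^3 + y^2 + y + 1).
Factor degrees with multiplicity: 4 = 4.

4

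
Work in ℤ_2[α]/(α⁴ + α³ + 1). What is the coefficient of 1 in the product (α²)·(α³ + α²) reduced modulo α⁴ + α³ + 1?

Multiply in ℤ_2[α]: (α²)·(α³ + α²) = α⁵ + α⁴.
Reduce using α⁴ ≡ α³ + 1 (mod α⁴ + α³ + 1).
Reduced: α.

0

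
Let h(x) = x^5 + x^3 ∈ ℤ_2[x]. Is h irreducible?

No

Check for roots in ℤ_2: h(0) = 0 → root; h(1) = 0 → root.
h(0) = 0, so (x) divides h(x); h is reducible.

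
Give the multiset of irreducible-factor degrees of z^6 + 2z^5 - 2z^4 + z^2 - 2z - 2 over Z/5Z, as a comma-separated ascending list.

Write f(z) = z^6 + 2z^5 - 2z^4 + z^2 - 2z - 2.
Roots in Z/5Z: f(0) = 3; f(1) = 3; f(2) = 4; f(3) = 4; f(4) = 3.
Complete factorization: f(z) = (z^3 - 2z - 2)·(z^3 + 2z^2 + 1).
Factor degrees with multiplicity: 3 + 3 = 6.

3, 3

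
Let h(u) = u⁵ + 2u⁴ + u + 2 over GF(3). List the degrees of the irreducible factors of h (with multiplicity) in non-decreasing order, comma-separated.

Roots in GF(3): h(0) = 2; h(1) = 0 → root; h(2) = 2.
Linear factors from roots: (u + 2).
Complete factorization: h(u) = (u + 2)·(u² + u + 2)·(u² + 2u + 2).
Factor degrees with multiplicity: 1 + 2 + 2 = 5.

1, 2, 2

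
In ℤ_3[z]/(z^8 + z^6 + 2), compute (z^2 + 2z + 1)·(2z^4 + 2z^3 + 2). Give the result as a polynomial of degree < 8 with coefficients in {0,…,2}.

Multiply in ℤ_3[z]: (z^2 + 2z + 1)·(2z^4 + 2z^3 + 2) = 2z^6 + 2z^3 + 2z^2 + z + 2.
Reduced: 2z^6 + 2z^3 + 2z^2 + z + 2.

2z^6 + 2z^3 + 2z^2 + z + 2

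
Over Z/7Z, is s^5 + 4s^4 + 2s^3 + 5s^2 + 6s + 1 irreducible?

Yes

Write g(s) = s^5 + 4s^4 + 2s^3 + 5s^2 + 6s + 1.
Check for roots in Z/7Z: g(0) = 1; g(1) = 5; g(2) = 5; g(3) = 6; g(4) = 6; g(5) = 4; g(6) = 1.
No roots, so no linear factors.
Degree-2 irreducible divisors: test the 21 monic irreducibles of degree 2 over GF(7).
None of them divide g (all give nonzero remainder).
No irreducible factor of degree ≤ 2 exists, so g is irreducible over GF(7).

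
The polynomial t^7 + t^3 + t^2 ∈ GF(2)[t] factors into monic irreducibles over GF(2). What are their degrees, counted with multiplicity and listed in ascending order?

Write f(t) = t^7 + t^3 + t^2.
Roots in GF(2): f(0) = 0 → root; f(1) = 1.
Linear factors from roots: (t).
Complete factorization: f(t) = (t)^2·(t^2 + t + 1)·(t^3 + t^2 + 1).
Factor degrees with multiplicity: 1 + 1 + 2 + 3 = 7.

1, 1, 2, 3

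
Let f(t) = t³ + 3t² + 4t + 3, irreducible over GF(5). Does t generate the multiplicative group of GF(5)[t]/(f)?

|GF(5^3)^×| = 5^3 − 1 = 124. Prime factorization: 124 = 2^2·31.
f is primitive ⇔ t has order 124 in GF(5)[t]/(f), i.e. t^(124/q) ≠ 1 for each prime q | 124.
t^(62) mod f = 4.
t^(4) mod f = 4t + 4.
None equal 1, so t has full order 124; f is primitive.

Yes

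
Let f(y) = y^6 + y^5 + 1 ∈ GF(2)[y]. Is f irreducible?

Yes

Check for roots in GF(2): f(0) = 1; f(1) = 1.
No roots, so no linear factors.
Monic irreducibles of degree 2 over GF(2): y^2 + y + 1.
None of them divide f (all give nonzero remainder).
Monic irreducibles of degree 3 over GF(2): y^3 + y + 1, y^3 + y^2 + 1.
None of them divide f (all give nonzero remainder).
No irreducible factor of degree ≤ 3 exists, so f is irreducible over GF(2).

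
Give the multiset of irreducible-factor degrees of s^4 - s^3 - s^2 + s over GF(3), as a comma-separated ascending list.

Write h(s) = s^4 - s^3 - s^2 + s.
Roots in GF(3): h(0) = 0 → root; h(1) = 0 → root; h(2) = 0 → root.
Linear factors from roots: (s), (s - 1), (s + 1).
Complete factorization: h(s) = (s)·(s + 1)·(s - 1)^2.
Factor degrees with multiplicity: 1 + 1 + 1 + 1 = 4.

1, 1, 1, 1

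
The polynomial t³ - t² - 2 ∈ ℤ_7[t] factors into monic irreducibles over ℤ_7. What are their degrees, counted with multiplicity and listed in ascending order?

1, 2

Write g(t) = t³ - t² - 2.
Linear factors from roots: (t + 2).
Complete factorization: g(t) = (t + 2)·(t² - 3t - 1).
Factor degrees with multiplicity: 1 + 2 = 3.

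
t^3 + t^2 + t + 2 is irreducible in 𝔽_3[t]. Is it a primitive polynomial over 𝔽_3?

Write f(t) = t^3 + t^2 + t + 2.
|GF(3^3)^×| = 3^3 − 1 = 26. Prime factorization: 26 = 2·13.
f is primitive ⇔ t has order 26 in GF(3)[t]/(f), i.e. t^(26/q) ≠ 1 for each prime q | 26.
t^(13) mod f = 1
t^(2) mod f = t^2.
Since t^(13) = 1, the order of t divides 13 < 26; not primitive.

No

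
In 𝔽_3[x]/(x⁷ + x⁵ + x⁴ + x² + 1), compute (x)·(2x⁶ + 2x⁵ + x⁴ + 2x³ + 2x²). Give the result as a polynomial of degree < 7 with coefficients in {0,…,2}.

Multiply in 𝔽_3[x]: (x)·(2x⁶ + 2x⁵ + x⁴ + 2x³ + 2x²) = 2x⁷ + 2x⁶ + x⁵ + 2x⁴ + 2x³.
Reduce using x⁷ ≡ 2x⁵ + 2x⁴ + 2x² + 2 (mod x⁷ + x⁵ + x⁴ + x² + 1).
Reduced: 2x⁶ + 2x⁵ + 2x³ + x² + 1.

2x^6 + 2x^5 + 2x^3 + x^2 + 1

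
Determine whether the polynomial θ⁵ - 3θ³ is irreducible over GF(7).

No

Write m(θ) = θ⁵ - 3θ³.
Check for roots in GF(7): m(0) = 0 → root; m(1) = 5; m(2) = 1; m(3) = 1; m(4) = 6; m(5) = 6; m(6) = 2.
m(0) = 0, so (θ) divides m(θ); m is reducible.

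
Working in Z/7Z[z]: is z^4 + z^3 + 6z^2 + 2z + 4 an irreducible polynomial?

Write m(z) = z^4 + z^3 + 6z^2 + 2z + 4.
Check for roots in Z/7Z: m(0) = 4; m(1) = 0 → root; m(2) = 0 → root; m(3) = 4; m(4) = 1; m(5) = 4; m(6) = 1.
m(1) = 0, so (z − 1) divides m(z); m is reducible.

No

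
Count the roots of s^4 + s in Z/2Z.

Write h(s) = s^4 + s.
Evaluate at each of the 2 elements of Z/2Z:
h(0) = 0 → root; h(1) = 0 → root.
Roots: {0, 1}.

2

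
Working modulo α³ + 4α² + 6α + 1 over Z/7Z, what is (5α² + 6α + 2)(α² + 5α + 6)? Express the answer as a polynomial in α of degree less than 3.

2α^2 + 3α + 1

Multiply in Z/7Z[α]: (5α² + 6α + 2)·(α² + 5α + 6) = 5α⁴ + 3α³ + 6α² + 4α + 5.
Reduce using α³ ≡ 3α² + α + 6 (mod α³ + 4α² + 6α + 1).
Reduced: 2α² + 3α + 1.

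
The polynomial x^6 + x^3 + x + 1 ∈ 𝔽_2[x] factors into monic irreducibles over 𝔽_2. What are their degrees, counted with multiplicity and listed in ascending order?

Write g(x) = x^6 + x^3 + x + 1.
Roots in 𝔽_2: g(0) = 1; g(1) = 0 → root.
Linear factors from roots: (x + 1).
Complete factorization: g(x) = (x + 1)^3·(x^3 + x^2 + 1).
Factor degrees with multiplicity: 1 + 1 + 1 + 3 = 6.

1, 1, 1, 3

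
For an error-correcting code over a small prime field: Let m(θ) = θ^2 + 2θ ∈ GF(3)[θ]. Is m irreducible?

Check for roots in GF(3): m(0) = 0 → root; m(1) = 0 → root; m(2) = 2.
m(0) = 0, so (θ) divides m(θ); m is reducible.

No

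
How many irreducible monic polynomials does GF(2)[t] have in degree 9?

56

The number of monic irreducibles of degree 9 over GF(2) is (1/9)·Σ_{d∣9} μ(9/d) 2^d.
Divisors of 9: 1, 3, 9; μ(9/d) for each: 0, -1, 1.
Σ = − 2^3 + 2^9 = 504.
N = 504/9 = 56.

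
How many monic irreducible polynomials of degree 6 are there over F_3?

116

The number of monic irreducibles of degree 6 over GF(3) is (1/6)·Σ_{d∣6} μ(6/d) 3^d.
Divisors of 6: 1, 2, 3, 6; μ(6/d) for each: 1, -1, -1, 1.
Σ = 3^1 − 3^2 − 3^3 + 3^6 = 696.
N = 696/6 = 116.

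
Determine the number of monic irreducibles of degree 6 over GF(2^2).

670

The number of monic irreducibles of degree 6 over GF(4) is (1/6)·Σ_{d∣6} μ(6/d) 4^d.
Divisors of 6: 1, 2, 3, 6; μ(6/d) for each: 1, -1, -1, 1.
Σ = 4^1 − 4^2 − 4^3 + 4^6 = 4020.
N = 4020/6 = 670.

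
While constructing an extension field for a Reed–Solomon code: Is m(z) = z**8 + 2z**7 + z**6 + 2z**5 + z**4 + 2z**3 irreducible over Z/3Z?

Check for roots in Z/3Z: m(0) = 0 → root; m(1) = 0 → root; m(2) = 0 → root.
m(0) = 0, so (z) divides m(z); m is reducible.

No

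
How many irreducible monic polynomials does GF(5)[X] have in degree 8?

48750

By the necklace-counting formula, N_5(8) = (1/8) Σ_{d|8} μ(8/d)·5^d.
Divisors of 8: 1, 2, 4, 8; μ(8/d) for each: 0, 0, -1, 1.
Σ = − 5^4 + 5^8 = 390000.
N = 390000/8 = 48750.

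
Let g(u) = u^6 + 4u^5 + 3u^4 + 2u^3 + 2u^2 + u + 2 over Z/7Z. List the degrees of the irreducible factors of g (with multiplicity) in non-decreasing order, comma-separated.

6

Complete factorization: g(u) = (u^6 + 4u^5 + 3u^4 + 2u^3 + 2u^2 + u + 2).
Factor degrees with multiplicity: 6 = 6.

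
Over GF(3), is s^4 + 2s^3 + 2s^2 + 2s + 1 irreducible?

Write g(s) = s^4 + 2s^3 + 2s^2 + 2s + 1.
Check for roots in GF(3): g(0) = 1; g(1) = 2; g(2) = 0 → root.
g(2) = 0, so (s − 2) divides g(s); g is reducible.

No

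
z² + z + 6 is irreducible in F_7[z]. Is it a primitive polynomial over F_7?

Write f(z) = z² + z + 6.
|GF(7^2)^×| = 7^2 − 1 = 48. Prime factorization: 48 = 2^4·3.
f is primitive ⇔ z has order 48 in GF(7)[z]/(f), i.e. z^(48/q) ≠ 1 for each prime q | 48.
z^(24) mod f = 6.
z^(16) mod f = 1
Since z^(16) = 1, the order of z divides 16 < 48; not primitive.

No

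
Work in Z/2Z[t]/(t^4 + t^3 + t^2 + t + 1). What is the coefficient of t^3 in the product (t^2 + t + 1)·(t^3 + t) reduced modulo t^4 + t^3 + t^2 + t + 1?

Multiply in Z/2Z[t]: (t^2 + t + 1)·(t^3 + t) = t^5 + t^4 + t^2 + t.
Reduce using t^4 ≡ t^3 + t^2 + t + 1 (mod t^4 + t^3 + t^2 + t + 1).
Reduced: t^3.

1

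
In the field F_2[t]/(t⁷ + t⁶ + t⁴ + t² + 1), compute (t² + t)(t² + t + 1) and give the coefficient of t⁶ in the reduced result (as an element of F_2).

Multiply in F_2[t]: (t² + t)·(t² + t + 1) = t⁴ + t.
Reduced: t⁴ + t.

0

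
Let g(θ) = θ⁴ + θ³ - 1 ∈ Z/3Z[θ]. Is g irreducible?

Check for roots in Z/3Z: g(0) = 2; g(1) = 1; g(2) = 2.
No roots, so no linear factors.
Monic irreducibles of degree 2 over GF(3): θ² + 1, θ² + θ - 1, θ² - θ - 1.
None of them divide g (all give nonzero remainder).
No irreducible factor of degree ≤ 2 exists, so g is irreducible over GF(3).

Yes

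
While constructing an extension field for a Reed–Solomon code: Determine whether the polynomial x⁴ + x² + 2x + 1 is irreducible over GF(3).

Write g(x) = x⁴ + x² + 2x + 1.
Check for roots in GF(3): g(0) = 1; g(1) = 2; g(2) = 1.
No roots, so no linear factors.
Monic irreducibles of degree 2 over GF(3): x² + 1, x² + x + 2, x² + 2x + 2.
None of them divide g (all give nonzero remainder).
No irreducible factor of degree ≤ 2 exists, so g is irreducible over GF(3).

Yes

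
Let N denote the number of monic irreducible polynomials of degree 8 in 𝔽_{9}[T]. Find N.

5380020

By the necklace-counting formula, N_9(8) = (1/8) Σ_{d|8} μ(8/d)·9^d.
Divisors of 8: 1, 2, 4, 8; μ(8/d) for each: 0, 0, -1, 1.
Σ = − 9^4 + 9^8 = 43040160.
N = 43040160/8 = 5380020.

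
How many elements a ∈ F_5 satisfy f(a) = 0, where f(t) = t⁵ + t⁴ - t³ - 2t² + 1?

3

Evaluate at each of the 5 elements of F_5:
f(0) = 1; f(1) = 0 → root; f(2) = 3; f(3) = 0 → root; f(4) = 0 → root.
Roots: {1, 3, 4}.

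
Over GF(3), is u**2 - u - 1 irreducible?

Write P(u) = u**2 - u - 1.
Check for roots in GF(3): P(0) = 2; P(1) = 2; P(2) = 1.
No roots. A degree-2 polynomial over a field with no linear factor is irreducible.

Yes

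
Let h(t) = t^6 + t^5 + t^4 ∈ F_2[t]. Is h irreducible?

Check for roots in F_2: h(0) = 0 → root; h(1) = 1.
h(0) = 0, so (t) divides h(t); h is reducible.

No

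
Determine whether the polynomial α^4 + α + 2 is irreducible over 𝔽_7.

Write m(α) = α^4 + α + 2.
Check for roots in 𝔽_7: m(0) = 2; m(1) = 4; m(2) = 6; m(3) = 2; m(4) = 3; m(5) = 2; m(6) = 2.
No roots, so no linear factors.
Degree-2 irreducible divisors: test the 21 monic irreducibles of degree 2 over GF(7).
None of them divide m (all give nonzero remainder).
No irreducible factor of degree ≤ 2 exists, so m is irreducible over GF(7).

Yes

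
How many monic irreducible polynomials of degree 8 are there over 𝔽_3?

810

x^(3^8) − x is the product of all monic irreducibles of degree dividing 8; Möbius inversion gives N = (1/8) Σ μ(8/d)·3^d.
Divisors of 8: 1, 2, 4, 8; μ(8/d) for each: 0, 0, -1, 1.
Σ = − 3^4 + 3^8 = 6480.
N = 6480/8 = 810.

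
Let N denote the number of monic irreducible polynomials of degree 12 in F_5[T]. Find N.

20343700

Gauss's count: N_{5}(12) = (1/12) Σ_{d|12} μ(12/d)·5^d.
Divisors of 12: 1, 2, 3, 4, 6, 12; μ(12/d) for each: 0, 1, 0, -1, -1, 1.
Σ = 5^2 − 5^4 − 5^6 + 5^12 = 244124400.
N = 244124400/12 = 20343700.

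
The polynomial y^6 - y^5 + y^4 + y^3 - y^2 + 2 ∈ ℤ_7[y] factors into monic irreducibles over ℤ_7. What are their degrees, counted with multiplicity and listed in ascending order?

Write h(y) = y^6 - y^5 + y^4 + y^3 - y^2 + 2.
Complete factorization: h(y) = (y^6 - y^5 + y^4 + y^3 - y^2 + 2).
Factor degrees with multiplicity: 6 = 6.

6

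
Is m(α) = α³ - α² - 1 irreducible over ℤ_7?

Yes

Check for roots in ℤ_7: m(0) = 6; m(1) = 6; m(2) = 3; m(3) = 3; m(4) = 5; m(5) = 1; m(6) = 4.
No roots. A degree-3 polynomial over a field with no linear factor is irreducible.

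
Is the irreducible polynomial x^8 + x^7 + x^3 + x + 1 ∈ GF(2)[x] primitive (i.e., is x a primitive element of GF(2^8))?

Write f(x) = x^8 + x^7 + x^3 + x + 1.
|GF(2^8)^×| = 2^8 − 1 = 255. Prime factorization: 255 = 3·5·17.
f is primitive ⇔ x has order 255 in GF(2)[x]/(f), i.e. x^(255/q) ≠ 1 for each prime q | 255.
x^(85) mod f = 1
x^(51) mod f = x^4 + x^3 + x^2 + x.
x^(15) mod f = x^6 + x^4 + x^2 + 1.
Since x^(85) = 1, the order of x divides 85 < 255; not primitive.

No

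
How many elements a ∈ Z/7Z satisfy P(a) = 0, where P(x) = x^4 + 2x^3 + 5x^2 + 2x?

2

Evaluate at each of the 7 elements of Z/7Z:
P(0) = 0 → root; P(1) = 3; P(2) = 0 → root; P(3) = 4; P(4) = 3; P(5) = 2; P(6) = 2.
Roots: {0, 2}.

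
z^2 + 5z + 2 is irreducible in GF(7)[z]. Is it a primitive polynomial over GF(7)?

Write f(z) = z^2 + 5z + 2.
|GF(7^2)^×| = 7^2 − 1 = 48. Prime factorization: 48 = 2^4·3.
f is primitive ⇔ z has order 48 in GF(7)[z]/(f), i.e. z^(48/q) ≠ 1 for each prime q | 48.
z^(24) mod f = 1
z^(16) mod f = 4.
Since z^(24) = 1, the order of z divides 24 < 48; not primitive.

No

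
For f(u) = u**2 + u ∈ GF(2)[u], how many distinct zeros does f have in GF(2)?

2

Evaluate at each of the 2 elements of GF(2):
f(0) = 0 → root; f(1) = 0 → root.
Roots: {0, 1}.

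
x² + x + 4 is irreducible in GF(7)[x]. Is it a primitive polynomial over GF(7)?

Write f(x) = x² + x + 4.
|GF(7^2)^×| = 7^2 − 1 = 48. Prime factorization: 48 = 2^4·3.
f is primitive ⇔ x has order 48 in GF(7)[x]/(f), i.e. x^(48/q) ≠ 1 for each prime q | 48.
x^(24) mod f = 1
x^(16) mod f = 2.
Since x^(24) = 1, the order of x divides 24 < 48; not primitive.

No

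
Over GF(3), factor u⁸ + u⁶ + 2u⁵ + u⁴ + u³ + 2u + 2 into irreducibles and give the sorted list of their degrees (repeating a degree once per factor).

Write h(u) = u⁸ + u⁶ + 2u⁵ + u⁴ + u³ + 2u + 2.
Roots in GF(3): h(0) = 2; h(1) = 1; h(2) = 0 → root.
Linear factors from roots: (u + 1).
Complete factorization: h(u) = (u + 1)^2·(u² + u + 2)·(u² + 1)^2.
Factor degrees with multiplicity: 1 + 1 + 2 + 2 + 2 = 8.

1, 1, 2, 2, 2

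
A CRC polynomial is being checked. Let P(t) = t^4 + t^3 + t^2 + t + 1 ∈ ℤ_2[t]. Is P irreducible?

Yes

Check for roots in ℤ_2: P(0) = 1; P(1) = 1.
No roots, so no linear factors.
Monic irreducibles of degree 2 over GF(2): t^2 + t + 1.
None of them divide P (all give nonzero remainder).
No irreducible factor of degree ≤ 2 exists, so P is irreducible over GF(2).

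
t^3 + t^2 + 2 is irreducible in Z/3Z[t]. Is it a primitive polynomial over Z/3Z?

Write f(t) = t^3 + t^2 + 2.
|GF(3^3)^×| = 3^3 − 1 = 26. Prime factorization: 26 = 2·13.
f is primitive ⇔ t has order 26 in GF(3)[t]/(f), i.e. t^(26/q) ≠ 1 for each prime q | 26.
t^(13) mod f = 1
t^(2) mod f = t^2.
Since t^(13) = 1, the order of t divides 13 < 26; not primitive.

No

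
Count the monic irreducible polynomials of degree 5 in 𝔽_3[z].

48

Gauss's count: N_{3}(5) = (1/5) Σ_{d|5} μ(5/d)·3^d.
Divisors of 5: 1, 5; μ(5/d) for each: -1, 1.
Σ = − 3^1 + 3^5 = 240.
N = 240/5 = 48.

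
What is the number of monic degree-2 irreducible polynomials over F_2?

Gauss's count: N_{2}(2) = (1/2) Σ_{d|2} μ(2/d)·2^d.
Divisors of 2: 1, 2; μ(2/d) for each: -1, 1.
Σ = − 2^1 + 2^2 = 2.
N = 2/2 = 1.

1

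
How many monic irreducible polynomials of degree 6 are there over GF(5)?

2580

Gauss's count: N_{5}(6) = (1/6) Σ_{d|6} μ(6/d)·5^d.
Divisors of 6: 1, 2, 3, 6; μ(6/d) for each: 1, -1, -1, 1.
Σ = 5^1 − 5^2 − 5^3 + 5^6 = 15480.
N = 15480/6 = 2580.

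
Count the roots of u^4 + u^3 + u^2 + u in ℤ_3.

Write P(u) = u^4 + u^3 + u^2 + u.
Evaluate at each of the 3 elements of ℤ_3:
P(0) = 0 → root; P(1) = 1; P(2) = 0 → root.
Roots: {0, 2}.

2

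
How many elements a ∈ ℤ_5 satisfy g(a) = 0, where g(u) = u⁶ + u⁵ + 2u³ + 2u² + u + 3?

3

Evaluate at each of the 5 elements of ℤ_5:
g(0) = 3; g(1) = 0 → root; g(2) = 0 → root; g(3) = 0 → root; g(4) = 2.
Roots: {1, 2, 3}.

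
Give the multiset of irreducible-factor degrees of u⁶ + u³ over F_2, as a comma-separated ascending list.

1, 1, 1, 1, 2

Write f(u) = u⁶ + u³.
Roots in F_2: f(0) = 0 → root; f(1) = 0 → root.
Linear factors from roots: (u), (u + 1).
Complete factorization: f(u) = (u + 1)·(u)^3·(u² + u + 1).
Factor degrees with multiplicity: 1 + 1 + 1 + 1 + 2 = 6.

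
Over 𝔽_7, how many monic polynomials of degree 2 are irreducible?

21

By the necklace-counting formula, N_7(2) = (1/2) Σ_{d|2} μ(2/d)·7^d.
Divisors of 2: 1, 2; μ(2/d) for each: -1, 1.
Σ = − 7^1 + 7^2 = 42.
N = 42/2 = 21.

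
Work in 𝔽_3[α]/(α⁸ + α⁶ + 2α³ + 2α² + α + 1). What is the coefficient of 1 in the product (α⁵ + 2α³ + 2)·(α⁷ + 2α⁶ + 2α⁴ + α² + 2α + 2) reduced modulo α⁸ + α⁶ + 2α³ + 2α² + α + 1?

2

Multiply in 𝔽_3[α]: (α⁵ + 2α³ + 2)·(α⁷ + 2α⁶ + 2α⁴ + α² + 2α + 2) = α¹² + 2α¹¹ + 2α¹⁰ + α⁷ + α⁵ + 2α⁴ + α³ + 2α² + α + 1.
Reduce using α⁸ ≡ 2α⁶ + α³ + α² + 2α + 2 (mod α⁸ + α⁶ + 2α³ + 2α² + α + 1).
Reduced: α⁷ + α⁶ + α⁴ + α³ + 2α² + α + 2.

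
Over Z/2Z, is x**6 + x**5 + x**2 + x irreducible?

Write f(x) = x**6 + x**5 + x**2 + x.
Check for roots in Z/2Z: f(0) = 0 → root; f(1) = 0 → root.
f(0) = 0, so (x) divides f(x); f is reducible.

No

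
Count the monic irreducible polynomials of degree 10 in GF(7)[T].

28245840

The number of monic irreducibles of degree 10 over GF(7) is (1/10)·Σ_{d∣10} μ(10/d) 7^d.
Divisors of 10: 1, 2, 5, 10; μ(10/d) for each: 1, -1, -1, 1.
Σ = 7^1 − 7^2 − 7^5 + 7^10 = 282458400.
N = 282458400/10 = 28245840.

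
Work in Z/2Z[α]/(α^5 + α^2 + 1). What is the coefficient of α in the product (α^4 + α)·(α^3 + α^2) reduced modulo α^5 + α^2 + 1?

Multiply in Z/2Z[α]: (α^4 + α)·(α^3 + α^2) = α^7 + α^6 + α^4 + α^3.
Reduce using α^5 ≡ α^2 + 1 (mod α^5 + α^2 + 1).
Reduced: α^2 + α.

1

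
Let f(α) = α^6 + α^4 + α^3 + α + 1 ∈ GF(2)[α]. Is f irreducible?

Check for roots in GF(2): f(0) = 1; f(1) = 1.
No roots, so no linear factors.
Monic irreducibles of degree 2 over GF(2): α^2 + α + 1.
None of them divide f (all give nonzero remainder).
Monic irreducibles of degree 3 over GF(2): α^3 + α + 1, α^3 + α^2 + 1.
None of them divide f (all give nonzero remainder).
No irreducible factor of degree ≤ 3 exists, so f is irreducible over GF(2).

Yes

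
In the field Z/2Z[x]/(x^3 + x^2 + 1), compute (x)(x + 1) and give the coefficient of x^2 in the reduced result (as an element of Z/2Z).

Multiply in Z/2Z[x]: (x)·(x + 1) = x^2 + x.
Reduced: x^2 + x.

1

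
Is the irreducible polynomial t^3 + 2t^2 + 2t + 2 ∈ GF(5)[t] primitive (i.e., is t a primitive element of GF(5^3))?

Yes

Write f(t) = t^3 + 2t^2 + 2t + 2.
|GF(5^3)^×| = 5^3 − 1 = 124. Prime factorization: 124 = 2^2·31.
f is primitive ⇔ t has order 124 in GF(5)[t]/(f), i.e. t^(124/q) ≠ 1 for each prime q | 124.
t^(62) mod f = 4.
t^(4) mod f = 2t^2 + 2t + 4.
None equal 1, so t has full order 124; f is primitive.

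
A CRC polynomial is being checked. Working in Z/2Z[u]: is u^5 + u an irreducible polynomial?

No

Write g(u) = u^5 + u.
Check for roots in Z/2Z: g(0) = 0 → root; g(1) = 0 → root.
g(0) = 0, so (u) divides g(u); g is reducible.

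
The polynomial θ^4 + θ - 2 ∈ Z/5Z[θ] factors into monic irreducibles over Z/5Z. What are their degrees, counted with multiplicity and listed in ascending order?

1, 1, 2

Write g(θ) = θ^4 + θ - 2.
Roots in Z/5Z: g(0) = 3; g(1) = 0 → root; g(2) = 1; g(3) = 2; g(4) = 3.
Linear factors from roots: (θ - 1).
Complete factorization: g(θ) = (θ - 1)^2·(θ^2 + 2θ - 2).
Factor degrees with multiplicity: 1 + 1 + 2 = 4.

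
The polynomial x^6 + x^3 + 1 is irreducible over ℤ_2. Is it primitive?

No

Write f(x) = x^6 + x^3 + 1.
|GF(2^6)^×| = 2^6 − 1 = 63. Prime factorization: 63 = 3^2·7.
f is primitive ⇔ x has order 63 in GF(2)[x]/(f), i.e. x^(63/q) ≠ 1 for each prime q | 63.
x^(21) mod f = x^3.
x^(9) mod f = 1
Since x^(9) = 1, the order of x divides 9 < 63; not primitive.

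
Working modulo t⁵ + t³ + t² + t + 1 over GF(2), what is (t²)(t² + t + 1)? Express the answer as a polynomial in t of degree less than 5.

Multiply in GF(2)[t]: (t²)·(t² + t + 1) = t⁴ + t³ + t².
Reduced: t⁴ + t³ + t².

t^4 + t^3 + t^2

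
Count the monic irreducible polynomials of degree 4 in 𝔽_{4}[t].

Gauss's count: N_{4}(4) = (1/4) Σ_{d|4} μ(4/d)·4^d.
Divisors of 4: 1, 2, 4; μ(4/d) for each: 0, -1, 1.
Σ = − 4^2 + 4^4 = 240.
N = 240/4 = 60.

60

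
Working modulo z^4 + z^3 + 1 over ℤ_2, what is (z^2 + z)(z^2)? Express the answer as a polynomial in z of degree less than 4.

Multiply in ℤ_2[z]: (z^2 + z)·(z^2) = z^4 + z^3.
Reduce using z^4 ≡ z^3 + 1 (mod z^4 + z^3 + 1).
Reduced: 1.

1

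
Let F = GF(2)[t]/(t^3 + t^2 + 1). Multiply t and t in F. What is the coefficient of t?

Multiply in GF(2)[t]: (t)·(t) = t^2.
Reduced: t^2.

0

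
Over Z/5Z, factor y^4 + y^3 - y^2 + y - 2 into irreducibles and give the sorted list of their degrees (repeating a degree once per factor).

Write g(y) = y^4 + y^3 - y^2 + y - 2.
Roots in Z/5Z: g(0) = 3; g(1) = 0 → root; g(2) = 0 → root; g(3) = 0 → root; g(4) = 1.
Linear factors from roots: (y - 1), (y - 2), (y + 2).
Complete factorization: g(y) = (y - 2)·(y - 1)·(y + 2)^2.
Factor degrees with multiplicity: 1 + 1 + 1 + 1 = 4.

1, 1, 1, 1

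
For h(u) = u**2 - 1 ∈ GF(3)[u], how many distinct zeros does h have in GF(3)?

Evaluate at each of the 3 elements of GF(3):
h(0) = 2; h(1) = 0 → root; h(2) = 0 → root.
Roots: {1, 2}.

2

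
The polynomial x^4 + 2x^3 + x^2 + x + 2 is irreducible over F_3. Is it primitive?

Write f(x) = x^4 + 2x^3 + x^2 + x + 2.
|GF(3^4)^×| = 3^4 − 1 = 80. Prime factorization: 80 = 2^4·5.
f is primitive ⇔ x has order 80 in GF(3)[x]/(f), i.e. x^(80/q) ≠ 1 for each prime q | 80.
x^(40) mod f = 2.
x^(16) mod f = x^3 + 1.
None equal 1, so x has full order 80; f is primitive.

Yes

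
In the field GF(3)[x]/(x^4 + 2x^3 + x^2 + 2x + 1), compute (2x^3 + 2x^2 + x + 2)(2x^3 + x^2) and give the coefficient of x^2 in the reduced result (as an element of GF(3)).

Multiply in GF(3)[x]: (2x^3 + 2x^2 + x + 2)·(2x^3 + x^2) = x^6 + x^4 + 2x^3 + 2x^2.
Reduce using x^4 ≡ x^3 + 2x^2 + x + 2 (mod x^4 + 2x^3 + x^2 + 2x + 1).
Reduced: x^2 + 2.

1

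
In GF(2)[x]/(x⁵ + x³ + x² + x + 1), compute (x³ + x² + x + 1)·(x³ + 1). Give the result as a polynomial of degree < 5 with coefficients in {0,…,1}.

x^2 + x

Multiply in GF(2)[x]: (x³ + x² + x + 1)·(x³ + 1) = x⁶ + x⁵ + x⁴ + x² + x + 1.
Reduce using x⁵ ≡ x³ + x² + x + 1 (mod x⁵ + x³ + x² + x + 1).
Reduced: x² + x.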